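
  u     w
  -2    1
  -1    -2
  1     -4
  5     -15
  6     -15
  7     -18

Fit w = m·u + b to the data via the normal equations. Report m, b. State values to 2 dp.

Forming MᵀM = [[116, 16]; [16, 6]] and Mᵀw = [-295, -53]ᵀ gives MᵀM·[m, b]ᵀ = Mᵀw.
Δ = 116·6 − 16² = 440.
m = ((-295)·6 − 16·(-53))/440 = -461/220; b = (116·(-53) − 16·(-295))/440 = -357/110.

m = -2.10, b = -3.25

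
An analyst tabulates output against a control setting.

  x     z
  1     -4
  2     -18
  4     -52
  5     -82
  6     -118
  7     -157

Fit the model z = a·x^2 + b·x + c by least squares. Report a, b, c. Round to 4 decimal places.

a = -3.0500, b = -0.9357, c = -1.3429

With design matrix A, AᵀA = [[4595, 757, 131]; [757, 131, 25]; [131, 25, 6]] and Aᵀz = [-14899, -2465, -431]ᵀ.
Inverting the 3×3 Gram matrix, [a, b, c]ᵀ = [-61/20, -131/140, -47/35]ᵀ.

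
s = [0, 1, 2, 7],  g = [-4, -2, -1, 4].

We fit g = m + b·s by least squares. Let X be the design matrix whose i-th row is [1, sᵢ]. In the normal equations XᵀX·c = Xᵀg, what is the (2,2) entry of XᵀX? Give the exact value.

54

Row 2 ↔ basis s, column 2 ↔ basis s, so (XᵀX)_{2,2} = Σᵢ (s)·(s) = (0)·(0) + (1)·(1) + (2)·(2) + (7)·(7) = 54.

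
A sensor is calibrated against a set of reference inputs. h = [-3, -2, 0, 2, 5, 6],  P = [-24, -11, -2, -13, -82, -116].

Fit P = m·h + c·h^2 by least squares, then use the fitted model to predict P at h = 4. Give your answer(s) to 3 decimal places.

The normal system XᵀX·[m, c]ᵀ = XᵀP is [[78, 314]; [314, 2034]]·[m, c]ᵀ = [-1038, -6538]ᵀ.
Δ = 78·2034 − 314² = 60056.
m = ((-1038)·2034 − 314·(-6538))/60056 = -7295/7507; c = (78·(-6538) − 314·(-1038))/60056 = -23004/7507.
At h = 4: P̂ = (-7295/7507)·(4) + (-23004/7507)·(16) = -397244/7507.

P̂ = -52.916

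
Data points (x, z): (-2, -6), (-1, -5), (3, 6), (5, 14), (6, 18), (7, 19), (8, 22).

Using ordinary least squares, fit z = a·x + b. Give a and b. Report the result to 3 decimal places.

From the data, Σx·x = 188, Σx = 26, Σ1 = 7.
Right-hand side: Σx·z = 522, Σz = 68.
Normal equations: [[188, 26]; [26, 7]]·[a, b]ᵀ = [522, 68]ᵀ.
Eliminating b: 7·(row 1) − 26·(row 2) gives 640·a = 7·522 − 26·68 = 1886, so a = 943/320.
Then b = (68 − 26·(943/320))/7 = -197/160.

a = 2.947, b = -1.231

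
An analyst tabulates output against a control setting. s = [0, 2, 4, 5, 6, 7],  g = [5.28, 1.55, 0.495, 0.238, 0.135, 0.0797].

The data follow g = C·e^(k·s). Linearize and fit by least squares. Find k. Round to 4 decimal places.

Linearized form: ln g = k·s + ln C. From the 6 transformed points,
Over the data: Σs = 24.0000, Σ(s)² = 130.0000, Σln g = -4.5685, Σs·ln g = -38.8350.
Normal system: [[130.0000, 24.0000]; [24.0000, 6]]·[k, ln C]ᵀ = [-38.8350, -4.5685]ᵀ.
Δ = 130.0000·6 − (24.0000)² = 204.0000; k = (-38.8350·6 − 24.0000·-4.5685)/204.0000 = -0.60474, ln C = (130.0000·-4.5685 − 24.0000·-38.8350)/204.0000 = 1.65754.

k = -0.6047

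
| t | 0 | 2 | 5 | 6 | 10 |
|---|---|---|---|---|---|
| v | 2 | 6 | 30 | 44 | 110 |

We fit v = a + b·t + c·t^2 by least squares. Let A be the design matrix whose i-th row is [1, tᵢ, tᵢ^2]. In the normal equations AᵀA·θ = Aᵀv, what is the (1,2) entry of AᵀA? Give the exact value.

23

Row 1 ↔ basis 1, column 2 ↔ basis t, so (AᵀA)_{1,2} = Σᵢ t = (1)·(0) + (1)·(2) + (1)·(5) + (1)·(6) + (1)·(10) = 23.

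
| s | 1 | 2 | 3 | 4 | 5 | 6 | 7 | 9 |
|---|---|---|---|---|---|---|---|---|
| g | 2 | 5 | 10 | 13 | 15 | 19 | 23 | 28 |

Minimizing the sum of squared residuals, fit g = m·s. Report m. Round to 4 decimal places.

Compute the Gram sums: Σs·s = 221.
And Σs·g = 696.
MᵀM·[m]ᵀ = Mᵀg becomes [[221]]·[m]ᵀ = [696]ᵀ.
m = 696/221 = 3.14932.

m = 3.1493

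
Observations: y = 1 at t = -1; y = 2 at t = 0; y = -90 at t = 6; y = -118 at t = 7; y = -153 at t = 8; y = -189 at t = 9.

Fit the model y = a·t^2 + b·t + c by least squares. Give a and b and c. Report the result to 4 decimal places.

Normal-equation sums: Σt^2·t^2 = 14355, Σt^2·t = 1799, Σt^2 = 231, Σt·t = 231, Σt = 29, Σ1 = 6.
Right-hand side: Σt^2·y = -34122, Σt·y = -4292, Σy = -547.
Normal equations: [[14355, 1799, 231]; [1799, 231, 29]; [231, 29, 6]]·[a, b, c]ᵀ = [-34122, -4292, -547]ᵀ.
Row-reducing yields a = -18491/9084, b = -43153/15140, c = 22223/22710.

a = -2.0356, b = -2.8503, c = 0.9786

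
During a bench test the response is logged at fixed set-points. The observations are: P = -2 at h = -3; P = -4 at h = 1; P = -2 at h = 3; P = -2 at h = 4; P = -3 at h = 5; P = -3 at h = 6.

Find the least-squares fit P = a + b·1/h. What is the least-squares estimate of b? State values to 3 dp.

From the data, Σ1 = 6, Σ1/h = 97/60, Σ1/h·1/h = 541/400.
And ΣP = -16, Σ1/h·P = -28/5.
Eliminating b: (541/400)·(row 1) − (97/60)·(row 2) gives (3961/720)·a = (541/400)·(-16) − (97/60)·(-28/5) = -944/75, so a = -45312/19805.
Then b = ((-28/5) − (97/60)·(-45312/19805))/(541/400) = -5568/3961.

b = -1.406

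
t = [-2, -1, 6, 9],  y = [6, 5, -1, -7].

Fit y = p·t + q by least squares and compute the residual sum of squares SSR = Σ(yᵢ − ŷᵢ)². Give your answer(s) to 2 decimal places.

From the data, Σt·t = 122, Σt = 12, Σ1 = 4.
And Σt·y = -86, Σy = 3.
So MᵀM·[p, q]ᵀ = Mᵀy: [[122, 12]; [12, 4]]·[p, q]ᵀ = [-86, 3]ᵀ.
Eliminating q: 4·(row 1) − 12·(row 2) gives 344·p = 4·(-86) − 12·3 = -380, so p = -95/86.
Then q = (3 − 12·(-95/86))/4 = 699/172.
Residuals: -47/172, -29/172, 269/172, -193/172; SSR = 655/172.

SSR = 3.81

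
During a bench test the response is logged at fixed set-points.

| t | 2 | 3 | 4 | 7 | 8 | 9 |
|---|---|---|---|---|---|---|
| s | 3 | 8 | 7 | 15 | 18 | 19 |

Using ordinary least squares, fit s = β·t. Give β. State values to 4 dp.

β = 2.1435

The normal equations are: 223·β = 478.
(Σt·t = 223, Σt·s = 478.)
β = 478/223 = 2.1435.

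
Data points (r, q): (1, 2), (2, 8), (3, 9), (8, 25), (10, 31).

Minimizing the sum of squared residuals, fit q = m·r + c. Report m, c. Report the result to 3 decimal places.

m = 3.105, c = 0.096

Sums needed: Σr·r = 178, Σr = 24, Σ1 = 5.
Moment sums: Σr·q = 555, Σq = 75.
So XᵀX·[m, c]ᵀ = Xᵀq: [[178, 24]; [24, 5]]·[m, c]ᵀ = [555, 75]ᵀ.
Δ = 178·5 − 24² = 314.
m = (555·5 − 24·75)/314 = 975/314; c = (178·75 − 24·555)/314 = 15/157.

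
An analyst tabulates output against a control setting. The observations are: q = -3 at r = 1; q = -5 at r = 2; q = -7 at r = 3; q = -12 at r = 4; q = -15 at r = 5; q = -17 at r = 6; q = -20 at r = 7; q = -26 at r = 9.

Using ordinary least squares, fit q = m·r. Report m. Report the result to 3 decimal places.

m = -2.864

Sums needed: Σr·r = 221.
Right-hand side: Σr·q = -633.
m = (-633)/221 = -2.86425.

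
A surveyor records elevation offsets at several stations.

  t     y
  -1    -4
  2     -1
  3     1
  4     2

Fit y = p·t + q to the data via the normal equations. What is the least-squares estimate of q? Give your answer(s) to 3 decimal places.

q = -2.929

Entries of MᵀM: Σt·t = 30, Σt = 8, Σ1 = 4.
And Σt·y = 13, Σy = -2.
So MᵀM·[p, q]ᵀ = Mᵀy: [[30, 8]; [8, 4]]·[p, q]ᵀ = [13, -2]ᵀ.
Eliminating q: 4·(row 1) − 8·(row 2) gives 56·p = 4·13 − 8·(-2) = 68, so p = 17/14.
Then q = ((-2) − 8·(17/14))/4 = -41/14.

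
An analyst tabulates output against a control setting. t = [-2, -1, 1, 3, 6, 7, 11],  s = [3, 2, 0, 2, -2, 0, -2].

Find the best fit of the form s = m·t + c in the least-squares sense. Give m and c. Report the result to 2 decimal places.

Normal-equation sums: Σt·t = 221, Σt = 25, Σ1 = 7.
For Xᵀs: Σt·s = -36, Σs = 3.
So XᵀX·[m, c]ᵀ = Xᵀs: [[221, 25]; [25, 7]]·[m, c]ᵀ = [-36, 3]ᵀ.
Eliminating c: 7·(row 1) − 25·(row 2) gives 922·m = 7·(-36) − 25·3 = -327, so m = -327/922.
Then c = (3 − 25·(-327/922))/7 = 1563/922.

m = -0.35, c = 1.70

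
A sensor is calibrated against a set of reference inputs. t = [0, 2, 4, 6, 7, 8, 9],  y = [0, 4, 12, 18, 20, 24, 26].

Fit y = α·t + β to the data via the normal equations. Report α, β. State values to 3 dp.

α = 3.009, β = -0.617

Normal-equation sums: Σt·t = 250, Σt = 36, Σ1 = 7.
Moment sums: Σt·y = 730, Σy = 104.
So XᵀX·[α, β]ᵀ = Xᵀy: [[250, 36]; [36, 7]]·[α, β]ᵀ = [730, 104]ᵀ.
det = 250·7 − 36² = 454.
α = (730·7 − 36·104)/454 = 683/227; β = (250·104 − 36·730)/454 = -140/227.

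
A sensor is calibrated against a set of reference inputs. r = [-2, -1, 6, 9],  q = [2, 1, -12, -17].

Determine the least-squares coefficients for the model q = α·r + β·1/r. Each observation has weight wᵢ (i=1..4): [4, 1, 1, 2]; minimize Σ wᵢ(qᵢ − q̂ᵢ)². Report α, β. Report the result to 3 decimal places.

The normal equations are: 215·α + 8·β = -395;  8·α + (665/324)·β = -97/9.
Δ = 215·(665/324) − 8² = 122239/324.
α = ((-395)·(665/324) − 8·(-97/9))/(122239/324) = -234739/122239; β = (215·(-97/9) − 8·(-395))/(122239/324) = 273060/122239.

α = -1.920, β = 2.234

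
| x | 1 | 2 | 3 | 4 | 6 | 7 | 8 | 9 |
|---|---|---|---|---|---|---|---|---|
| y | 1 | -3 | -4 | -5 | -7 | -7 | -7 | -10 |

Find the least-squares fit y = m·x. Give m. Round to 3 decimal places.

m = -1.054

Compute the Gram sums: Σx·x = 260.
Moment sums: Σx·y = -274.
Normal equations: [[260]]·[m]ᵀ = [-274]ᵀ.
Hence m = -274 / 260 ≈ -1.05385.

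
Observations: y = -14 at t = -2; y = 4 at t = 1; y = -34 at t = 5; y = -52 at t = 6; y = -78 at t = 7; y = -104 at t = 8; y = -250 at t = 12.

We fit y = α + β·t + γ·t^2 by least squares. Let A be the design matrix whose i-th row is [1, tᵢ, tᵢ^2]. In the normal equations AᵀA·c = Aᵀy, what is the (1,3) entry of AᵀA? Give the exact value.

323

Row 1 ↔ basis 1, column 3 ↔ basis t^2, so (AᵀA)_{1,3} = Σᵢ t^2 = (1)·(4) + (1)·(1) + (1)·(25) + (1)·(36) + (1)·(49) + (1)·(64) + (1)·(144) = 323.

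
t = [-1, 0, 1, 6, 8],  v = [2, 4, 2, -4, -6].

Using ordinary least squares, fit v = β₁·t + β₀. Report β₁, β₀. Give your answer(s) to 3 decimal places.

From the data, Σt·t = 102, Σt = 14, Σ1 = 5.
And Σt·v = -72, Σv = -2.
Normal equations: [[102, 14]; [14, 5]]·[β₁, β₀]ᵀ = [-72, -2]ᵀ.
Δ = 102·5 − 14² = 314.
β₁ = ((-72)·5 − 14·(-2))/314 = -166/157; β₀ = (102·(-2) − 14·(-72))/314 = 402/157.

β₁ = -1.057, β₀ = 2.561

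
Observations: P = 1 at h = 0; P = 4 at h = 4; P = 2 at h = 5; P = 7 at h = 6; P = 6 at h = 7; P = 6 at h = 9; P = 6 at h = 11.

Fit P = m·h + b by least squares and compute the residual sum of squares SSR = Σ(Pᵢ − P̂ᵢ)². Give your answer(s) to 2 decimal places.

MᵀM·[m, b]ᵀ = MᵀP reads: 328·m + 42·b = 230;  42·m + 7·b = 32.
(Σh·h = 328, Σh = 42, Σ1 = 7, Σh·P = 230, ΣP = 32.)
det = 328·7 − 42² = 532.
m = (230·7 − 42·32)/532 = 1/2; b = (328·32 − 42·230)/532 = 11/7.
Residuals: -4/7, 3/7, -29/14, 17/7, 13/14, -1/14, -15/14; SSR = 89/7.

SSR = 12.71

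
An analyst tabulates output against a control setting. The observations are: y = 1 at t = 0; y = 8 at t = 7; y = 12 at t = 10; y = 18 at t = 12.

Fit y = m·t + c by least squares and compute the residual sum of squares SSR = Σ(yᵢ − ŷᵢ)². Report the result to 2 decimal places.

From the data, Σt·t = 293, Σt = 29, Σ1 = 4.
And Σt·y = 392, Σy = 39.
Normal equations: [[293, 29]; [29, 4]]·[m, c]ᵀ = [392, 39]ᵀ.
Eliminating c: 4·(row 1) − 29·(row 2) gives 331·m = 4·392 − 29·39 = 437, so m = 437/331.
Then c = (39 − 29·(437/331))/4 = 59/331.
Residuals: 272/331, -470/331, -457/331, 655/331; SSR = 2818/331.

SSR = 8.51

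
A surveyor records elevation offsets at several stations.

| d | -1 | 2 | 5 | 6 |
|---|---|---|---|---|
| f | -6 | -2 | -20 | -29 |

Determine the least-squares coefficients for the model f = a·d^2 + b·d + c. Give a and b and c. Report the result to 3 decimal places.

From the data, Σd^2·d^2 = 1938, Σd^2·d = 348, Σd^2 = 66, Σd·d = 66, Σd = 12, Σ1 = 4.
And Σd^2·f = -1558, Σd·f = -272, Σf = -57.
XᵀX·[a, b, c]ᵀ = Xᵀf becomes [[1938, 348, 66]; [348, 66, 12]; [66, 12, 4]]·[a, b, c]ᵀ = [-1558, -272, -57]ᵀ.
Inverting the 3×3 Gram matrix, [a, b, c]ᵀ = [-25/22, 382/165, -269/110]ᵀ.

a = -1.136, b = 2.315, c = -2.445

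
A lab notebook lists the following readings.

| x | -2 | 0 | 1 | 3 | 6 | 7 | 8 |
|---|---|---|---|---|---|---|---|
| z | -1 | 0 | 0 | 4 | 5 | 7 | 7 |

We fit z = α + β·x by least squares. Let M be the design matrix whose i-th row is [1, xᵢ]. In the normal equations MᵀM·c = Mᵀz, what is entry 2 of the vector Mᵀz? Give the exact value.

149

Entry 2 ↔ basis x, so (Mᵀz)_{2} = Σᵢ (x)·zᵢ = (-2)·(-1) + (0)·(0) + (1)·(0) + (3)·(4) + (6)·(5) + (7)·(7) + (8)·(7) = 149.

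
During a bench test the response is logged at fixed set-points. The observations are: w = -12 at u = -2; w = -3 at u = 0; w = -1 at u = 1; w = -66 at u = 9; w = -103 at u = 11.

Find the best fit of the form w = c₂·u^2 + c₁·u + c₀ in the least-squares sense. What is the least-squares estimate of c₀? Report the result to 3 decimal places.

c₀ = -2.754

The normal equations are: 21219·c₂ + 2053·c₁ + 207·c₀ = -17858;  2053·c₂ + 207·c₁ + 19·c₀ = -1704;  207·c₂ + 19·c₁ + 5·c₀ = -185.
(Σu^2·u^2 = 21219, Σu^2·u = 2053, Σu^2 = 207, Σu·u = 207, Σu = 19, Σ1 = 5, Σu^2·w = -17858, Σu·w = -1704, Σw = -185.)
Row-reducing yields c₂ = -38271/36194, c₁ = 90773/36194, c₀ = -49848/18097.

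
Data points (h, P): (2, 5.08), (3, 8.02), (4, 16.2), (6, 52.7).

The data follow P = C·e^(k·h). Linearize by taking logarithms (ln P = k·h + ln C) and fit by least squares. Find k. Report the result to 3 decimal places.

k = 0.596

Taking logs, ln P = k·h + ln C, so regress ln P on h.
Σh = 15.0000, Σ(h)² = 65.0000, Σln P = 10.4569, Σh·ln P = 44.4242.
Equations: 65.0000·k + 15.0000·ln C = 44.4242;  15.0000·k + 4·ln C = 10.4569.
Slope k = (n·Σh·ln P − Σh·Σln P)/(n·Σ(h)² − (Σh)²) = (4·44.4242 − 15.0000·10.4569)/35.0000 = 0.59553; ln C = (Σln P − k·Σh)/n = 0.38098.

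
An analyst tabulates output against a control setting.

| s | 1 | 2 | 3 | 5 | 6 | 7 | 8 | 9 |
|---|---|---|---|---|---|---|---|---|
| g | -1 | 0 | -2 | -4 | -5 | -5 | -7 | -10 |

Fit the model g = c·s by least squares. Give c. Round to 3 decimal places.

Forming MᵀM = [[269]] and Mᵀg = [-238]ᵀ gives MᵀM·[c]ᵀ = Mᵀg.
Hence c = -238 / 269 ≈ -0.884758.

c = -0.885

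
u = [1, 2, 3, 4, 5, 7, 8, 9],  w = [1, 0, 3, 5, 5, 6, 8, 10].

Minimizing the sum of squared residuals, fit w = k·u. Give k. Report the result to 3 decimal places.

k = 1.008

Sums needed: Σu·u = 249.
For Xᵀw: Σu·w = 251.
Normal equations: [[249]]·[k]ᵀ = [251]ᵀ.
Hence k = 251 / 249 ≈ 1.00803.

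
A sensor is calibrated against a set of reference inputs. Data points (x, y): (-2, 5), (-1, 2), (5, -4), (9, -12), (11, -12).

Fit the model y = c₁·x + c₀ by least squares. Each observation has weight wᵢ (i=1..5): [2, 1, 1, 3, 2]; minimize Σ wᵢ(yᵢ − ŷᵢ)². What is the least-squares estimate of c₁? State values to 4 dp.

c₁ = -1.3753

Compute the Gram sums: Σwᵢ·x·x = 519, Σwᵢ·x = 49, Σwᵢ·1 = 9.
Right-hand side: Σwᵢ·x·y = -630, Σwᵢ·y = -52.
Normal equations: [[519, 49]; [49, 9]]·[c₁, c₀]ᵀ = [-630, -52]ᵀ.
Eliminating c₀: 9·(row 1) − 49·(row 2) gives 2270·c₁ = 9·(-630) − 49·(-52) = -3122, so c₁ = -1561/1135.
Then c₀ = ((-52) − 49·(-1561/1135))/9 = 1941/1135.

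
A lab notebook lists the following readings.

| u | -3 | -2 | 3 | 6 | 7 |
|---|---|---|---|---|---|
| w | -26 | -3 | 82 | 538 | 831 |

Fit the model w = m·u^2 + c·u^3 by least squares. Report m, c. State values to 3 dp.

From the data, Σu^2·u^2 = 3875, Σu^2·u^3 = 24551, Σu^3·u^3 = 165827.
For Xᵀw: Σu^2·w = 60579, Σu^3·w = 404181.
Normal equations: [[3875, 24551]; [24551, 165827]]·[m, c]ᵀ = [60579, 404181]ᵀ.
Eliminating c: 165827·(row 1) − 24551·(row 2) gives 39828024·m = 165827·60579 − 24551·404181 = 122586102, so m = 2270113/737556.
Then c = (404181 − 24551·(2270113/737556))/165827 = 1461599/737556.

m = 3.078, c = 1.982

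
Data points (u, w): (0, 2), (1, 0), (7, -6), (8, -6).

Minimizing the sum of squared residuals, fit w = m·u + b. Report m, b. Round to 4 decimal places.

m = -1.0000, b = 1.5000

Setting ∂/∂m … = 0 gives: 114·m + 16·b = -90;  16·m + 4·b = -10.
(Σu·u = 114, Σu = 16, Σ1 = 4, Σu·w = -90, Σw = -10.)
Determinant 114·4 − 16² = 200.
m = ((-90)·4 − 16·(-10))/200 = -1; b = (114·(-10) − 16·(-90))/200 = 3/2.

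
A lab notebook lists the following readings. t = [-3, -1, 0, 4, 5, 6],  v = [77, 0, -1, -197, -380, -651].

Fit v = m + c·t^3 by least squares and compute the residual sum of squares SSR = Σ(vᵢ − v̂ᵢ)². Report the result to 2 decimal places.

SSR = 10.89

The normal equations are: 6·m + 377·c = -1152;  377·m + 67107·c = -202803.
(Σ1 = 6, Σt^3 = 377, Σt^3·t^3 = 67107, Σv = -1152, Σt^3·v = -202803.)
Eliminating c: 67107·(row 1) − 377·(row 2) gives 260513·m = 67107·(-1152) − 377·(-202803) = -850533, so m = -850533/260513.
Then c = ((-202803) − 377·(-850533/260513))/67107 = -782514/260513.
Residuals: -19804/23683, 68019/260513, 590020/260513, -389632/260513, -330157/260513, 279594/260513; SSR = 2837462/260513.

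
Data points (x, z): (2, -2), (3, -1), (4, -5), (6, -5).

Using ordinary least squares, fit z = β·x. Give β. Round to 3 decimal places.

Normal-equation sums: Σx·x = 65.
For Mᵀz: Σx·z = -57.
So MᵀM·[β]ᵀ = Mᵀz: [[65]]·[β]ᵀ = [-57]ᵀ.
Hence β = -57 / 65 ≈ -0.876923.

β = -0.877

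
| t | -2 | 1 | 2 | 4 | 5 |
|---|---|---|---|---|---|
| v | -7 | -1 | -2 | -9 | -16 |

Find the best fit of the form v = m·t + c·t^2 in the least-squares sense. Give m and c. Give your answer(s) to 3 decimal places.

m = 1.312, c = -0.908

From the data, Σt·t = 50, Σt·t^2 = 190, Σt^2·t^2 = 914.
And Σt·v = -107, Σt^2·v = -581.
So MᵀM·[m, c]ᵀ = Mᵀv: [[50, 190]; [190, 914]]·[m, c]ᵀ = [-107, -581]ᵀ.
det = 50·914 − 190² = 9600.
m = ((-107)·914 − 190·(-581))/9600 = 787/600; c = (50·(-581) − 190·(-107))/9600 = -109/120.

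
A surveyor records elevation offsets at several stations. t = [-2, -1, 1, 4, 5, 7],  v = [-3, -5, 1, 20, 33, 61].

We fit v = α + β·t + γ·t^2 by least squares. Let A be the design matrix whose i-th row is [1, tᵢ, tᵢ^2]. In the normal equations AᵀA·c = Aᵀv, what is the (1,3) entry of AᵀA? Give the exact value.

Row 1 ↔ basis 1, column 3 ↔ basis t^2, so (AᵀA)_{1,3} = Σᵢ t^2 = (1)·(4) + (1)·(1) + (1)·(1) + (1)·(16) + (1)·(25) + (1)·(49) = 96.

96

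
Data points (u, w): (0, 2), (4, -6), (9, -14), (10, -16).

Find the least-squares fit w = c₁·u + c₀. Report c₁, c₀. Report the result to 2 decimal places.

c₁ = -1.77, c₀ = 1.67

AᵀA·[c₁, c₀]ᵀ = Aᵀw reads: 197·c₁ + 23·c₀ = -310;  23·c₁ + 4·c₀ = -34.
(Σu·u = 197, Σu = 23, Σ1 = 4, Σu·w = -310, Σw = -34.)
Eliminating c₀: 4·(row 1) − 23·(row 2) gives 259·c₁ = 4·(-310) − 23·(-34) = -458, so c₁ = -458/259.
Then c₀ = ((-34) − 23·(-458/259))/4 = 432/259.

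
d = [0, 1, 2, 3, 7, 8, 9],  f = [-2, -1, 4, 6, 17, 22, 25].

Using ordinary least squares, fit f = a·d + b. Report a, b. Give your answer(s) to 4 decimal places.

Compute the Gram sums: Σd·d = 208, Σd = 30, Σ1 = 7.
Right-hand side: Σd·f = 545, Σf = 71.
det = 208·7 − 30² = 556.
a = (545·7 − 30·71)/556 = 1685/556; b = (208·71 − 30·545)/556 = -791/278.

a = 3.0306, b = -2.8453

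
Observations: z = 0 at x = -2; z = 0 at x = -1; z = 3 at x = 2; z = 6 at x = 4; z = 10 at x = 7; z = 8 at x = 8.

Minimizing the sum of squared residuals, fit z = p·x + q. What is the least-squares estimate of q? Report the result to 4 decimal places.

q = 1.5357

With design matrix A, AᵀA = [[138, 18]; [18, 6]] and Aᵀz = [164, 27]ᵀ.
Eliminating q: 6·(row 1) − 18·(row 2) gives 504·p = 6·164 − 18·27 = 498, so p = 83/84.
Then q = (27 − 18·(83/84))/6 = 43/28.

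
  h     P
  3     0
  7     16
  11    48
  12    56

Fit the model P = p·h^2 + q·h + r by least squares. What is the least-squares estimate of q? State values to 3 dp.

q = -0.232

XᵀX·[p, q, r]ᵀ = XᵀP reads: 37859·p + 3429·q + 323·r = 14656;  3429·p + 323·q + 33·r = 1312;  323·p + 33·q + 4·r = 120.
(Σh^2·h^2 = 37859, Σh^2·h = 3429, Σh^2 = 323, Σh·h = 323, Σh = 33, Σ1 = 4, Σh^2·P = 14656, Σh·P = 1312, ΣP = 120.)
Solving the 3×3 system (Gaussian elimination) gives p = 742/1699, q = -394/1699, r = -5696/1699.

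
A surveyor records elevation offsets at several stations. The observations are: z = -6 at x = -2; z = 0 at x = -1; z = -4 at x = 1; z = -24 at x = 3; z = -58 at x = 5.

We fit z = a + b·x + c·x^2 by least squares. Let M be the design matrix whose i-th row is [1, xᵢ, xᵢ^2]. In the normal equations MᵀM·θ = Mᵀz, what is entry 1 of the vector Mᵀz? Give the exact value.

-92

Entry 1 ↔ basis 1, so (Mᵀz)_{1} = Σᵢ zᵢ = (1)·(-6) + (1)·(0) + (1)·(-4) + (1)·(-24) + (1)·(-58) = -92.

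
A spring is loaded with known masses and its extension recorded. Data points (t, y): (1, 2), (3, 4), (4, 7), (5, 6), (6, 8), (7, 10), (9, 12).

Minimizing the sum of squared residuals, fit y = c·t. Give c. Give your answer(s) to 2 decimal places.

c = 1.37

Forming AᵀA = [[217]] and Aᵀy = [298]ᵀ gives AᵀA·[c]ᵀ = Aᵀy.
Hence c = 298 / 217 ≈ 1.37327.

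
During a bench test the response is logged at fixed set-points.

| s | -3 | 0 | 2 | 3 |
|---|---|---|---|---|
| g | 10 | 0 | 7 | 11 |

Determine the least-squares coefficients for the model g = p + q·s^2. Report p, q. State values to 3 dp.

p = 0.921, q = 1.105

XᵀX·[p, q]ᵀ = Xᵀg reads: 4·p + 22·q = 28;  22·p + 178·q = 217.
Determinant 4·178 − 22² = 228.
p = (28·178 − 22·217)/228 = 35/38; q = (4·217 − 22·28)/228 = 21/19.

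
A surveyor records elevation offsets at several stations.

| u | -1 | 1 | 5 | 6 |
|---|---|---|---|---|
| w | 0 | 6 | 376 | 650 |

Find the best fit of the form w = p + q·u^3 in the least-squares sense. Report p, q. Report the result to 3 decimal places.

p = 2.790, q = 2.994

The normal system AᵀA·[p, q]ᵀ = Aᵀw is [[4, 341]; [341, 62283]]·[p, q]ᵀ = [1032, 187406]ᵀ.
Eliminating q: 62283·(row 1) − 341·(row 2) gives 132851·p = 62283·1032 − 341·187406 = 370610, so p = 370610/132851.
Then q = (187406 − 341·(370610/132851))/62283 = 397712/132851.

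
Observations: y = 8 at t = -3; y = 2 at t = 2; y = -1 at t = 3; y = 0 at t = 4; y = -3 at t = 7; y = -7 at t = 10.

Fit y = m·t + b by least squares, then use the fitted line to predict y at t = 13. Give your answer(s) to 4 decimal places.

ŷ = -10.3845

With design matrix X, XᵀX = [[187, 23]; [23, 6]] and Xᵀy = [-114, -1]ᵀ.
Δ = 187·6 − 23² = 593.
m = ((-114)·6 − 23·(-1))/593 = -661/593; b = (187·(-1) − 23·(-114))/593 = 2435/593.
At t = 13: ŷ = (-661/593)·(13) + (2435/593)·(1) = -6158/593.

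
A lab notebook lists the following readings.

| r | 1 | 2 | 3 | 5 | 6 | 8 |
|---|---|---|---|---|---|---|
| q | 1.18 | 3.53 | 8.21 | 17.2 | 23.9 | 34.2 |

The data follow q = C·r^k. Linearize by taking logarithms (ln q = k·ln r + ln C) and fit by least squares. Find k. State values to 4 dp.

k = 1.6481

With ln qᵢ as the transformed response and ln rᵢ as the regressor:
XᵀX = [[11.8122, 7.2724]; [7.2724, 6]], rhs = [20.7978, 13.0832]ᵀ  (here Σln r = 7.2724, Σ(ln r)² = 11.8122, Σln q = 13.0832, Σln r·ln q = 20.7978).
Solving (det = 17.9853): k = 1.64806, ln C = 0.18297.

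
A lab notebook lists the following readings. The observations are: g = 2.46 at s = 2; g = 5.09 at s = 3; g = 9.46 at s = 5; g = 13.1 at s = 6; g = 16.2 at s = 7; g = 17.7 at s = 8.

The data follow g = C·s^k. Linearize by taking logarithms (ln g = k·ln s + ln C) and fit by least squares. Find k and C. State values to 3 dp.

k = 1.428, C = 0.974

With ln gᵢ as the transformed response and ln sᵢ as the regressor:
XᵀX = [[15.5987, 9.2183]; [9.2183, 6]], rhs = [22.0325, 13.0057]ᵀ  (here Σln s = 9.2183, Σ(ln s)² = 15.5987, Σln g = 13.0057, Σln s·ln g = 22.0325).
Δ = 15.5987·6 − (9.2183)² = 8.6152; k = (22.0325·6 − 9.2183·13.0057)/8.6152 = 1.42823, ln C = (15.5987·13.0057 − 9.2183·22.0325)/8.6152 = -0.02669, so C = exp(-0.02669) = 0.97366.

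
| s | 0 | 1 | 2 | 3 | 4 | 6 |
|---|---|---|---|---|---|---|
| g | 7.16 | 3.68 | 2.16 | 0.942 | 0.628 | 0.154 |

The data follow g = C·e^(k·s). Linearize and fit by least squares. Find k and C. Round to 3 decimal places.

k = -0.635, C = 7.149

Taking logs, ln g = k·s + ln C, so regress ln g on s.
AᵀA = [[66.0000, 16.0000]; [16.0000, 6]], rhs = [-10.4218, 1.6458]ᵀ  (here Σs = 16.0000, Σ(s)² = 66.0000, Σln g = 1.6458, Σs·ln g = -10.4218).
Δ = 66.0000·6 − (16.0000)² = 140.0000; k = (-10.4218·6 − 16.0000·1.6458)/140.0000 = -0.63474, ln C = (66.0000·1.6458 − 16.0000·-10.4218)/140.0000 = 1.96692, so C = exp(1.96692) = 7.14864.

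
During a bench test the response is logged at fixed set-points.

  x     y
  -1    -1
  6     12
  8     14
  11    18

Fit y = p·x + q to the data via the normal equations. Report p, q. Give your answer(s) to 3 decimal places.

p = 1.603, q = 1.135

Entries of MᵀM: Σx·x = 222, Σx = 24, Σ1 = 4.
Moment sums: Σx·y = 383, Σy = 43.
Δ = 222·4 − 24² = 312.
p = (383·4 − 24·43)/312 = 125/78; q = (222·43 − 24·383)/312 = 59/52.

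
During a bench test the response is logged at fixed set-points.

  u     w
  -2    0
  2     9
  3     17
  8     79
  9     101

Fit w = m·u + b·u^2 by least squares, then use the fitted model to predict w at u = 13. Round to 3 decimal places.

Sums needed: Σu·u = 162, Σu·u^2 = 1268, Σu^2·u^2 = 10770.
And Σu·w = 1610, Σu^2·w = 13426.
XᵀX·[m, b]ᵀ = Xᵀw becomes [[162, 1268]; [1268, 10770]]·[m, b]ᵀ = [1610, 13426]ᵀ.
Determinant 162·10770 − 1268² = 136916.
m = (1610·10770 − 1268·13426)/136916 = 78883/34229; b = (162·13426 − 1268·1610)/136916 = 33383/34229.
At u = 13: ŵ = (78883/34229)·(13) + (33383/34229)·(169) = 512862/2633.

ŵ = 194.782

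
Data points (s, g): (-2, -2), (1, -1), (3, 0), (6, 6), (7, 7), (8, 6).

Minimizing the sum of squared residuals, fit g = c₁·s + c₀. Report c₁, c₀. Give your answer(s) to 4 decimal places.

XᵀX·[c₁, c₀]ᵀ = Xᵀg reads: 163·c₁ + 23·c₀ = 136;  23·c₁ + 6·c₀ = 16.
Eliminating c₀: 6·(row 1) − 23·(row 2) gives 449·c₁ = 6·136 − 23·16 = 448, so c₁ = 448/449.
Then c₀ = (16 − 23·(448/449))/6 = -520/449.

c₁ = 0.9978, c₀ = -1.1581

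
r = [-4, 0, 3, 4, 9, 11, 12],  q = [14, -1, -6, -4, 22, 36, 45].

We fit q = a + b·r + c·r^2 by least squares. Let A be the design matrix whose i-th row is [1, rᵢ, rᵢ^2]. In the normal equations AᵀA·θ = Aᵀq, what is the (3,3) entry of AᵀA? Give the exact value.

42531

Row 3 ↔ basis r^2, column 3 ↔ basis r^2, so (AᵀA)_{3,3} = Σᵢ (r^2)·(r^2) = (16)·(16) + (0)·(0) + (9)·(9) + (16)·(16) + (81)·(81) + (121)·(121) + (144)·(144) = 42531.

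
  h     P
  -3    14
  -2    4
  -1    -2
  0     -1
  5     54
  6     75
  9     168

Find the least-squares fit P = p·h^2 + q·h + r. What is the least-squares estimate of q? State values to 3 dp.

q = 0.996

Compute the Gram sums: Σh^2·h^2 = 8580, Σh^2·h = 1034, Σh^2 = 156, Σh·h = 156, Σh = 14, Σ1 = 7.
For AᵀP: Σh^2·P = 17798, Σh·P = 2184, ΣP = 312.
AᵀA·[p, q, r]ᵀ = AᵀP becomes [[8580, 1034, 156]; [1034, 156, 14]; [156, 14, 7]]·[p, q, r]ᵀ = [17798, 2184, 312]ᵀ.
Inverting the 3×3 Gram matrix, [p, q, r]ᵀ = [458188/230921, 229883/230921, -378334/230921]ᵀ.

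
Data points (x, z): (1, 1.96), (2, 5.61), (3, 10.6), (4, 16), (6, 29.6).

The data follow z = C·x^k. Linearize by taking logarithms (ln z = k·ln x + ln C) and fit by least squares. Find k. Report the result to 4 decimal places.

Linearized form: ln z = k·ln x + ln C. From the 5 transformed points,
Σln x = 4.9698, Σ(ln x)² = 6.8196, Σln z = 10.9187, Σln x·ln z = 13.7027.
Equations: 6.8196·k + 4.9698·ln C = 13.7027;  4.9698·k + 5·ln C = 10.9187.
Solving (det = 9.3990): k = 1.51608, ln C = 0.67681.

k = 1.5161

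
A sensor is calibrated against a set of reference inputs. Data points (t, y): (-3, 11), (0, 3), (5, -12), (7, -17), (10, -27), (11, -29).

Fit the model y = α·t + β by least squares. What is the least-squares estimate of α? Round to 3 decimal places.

Entries of AᵀA: Σt·t = 304, Σt = 30, Σ1 = 6.
And Σt·y = -801, Σy = -71.
Normal equations: [[304, 30]; [30, 6]]·[α, β]ᵀ = [-801, -71]ᵀ.
det = 304·6 − 30² = 924.
α = ((-801)·6 − 30·(-71))/924 = -223/77; β = (304·(-71) − 30·(-801))/924 = 1223/462.

α = -2.896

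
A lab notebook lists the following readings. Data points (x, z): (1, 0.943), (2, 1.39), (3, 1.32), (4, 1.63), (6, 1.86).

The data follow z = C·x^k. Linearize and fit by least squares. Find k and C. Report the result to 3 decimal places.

k = 0.359, C = 0.975

With ln zᵢ as the transformed response and ln xᵢ as the regressor:
XᵀX = [[6.8196, 4.9698]; [4.9698, 5]], rhs = [2.3225, 1.6574]ᵀ  (here Σln x = 4.9698, Σ(ln x)² = 6.8196, Σln z = 1.6574, Σln x·ln z = 2.3225).
Slope k = (n·Σln x·ln z − Σln x·Σln z)/(n·Σ(ln x)² − (Σln x)²) = (5·2.3225 − 4.9698·1.6574)/9.3990 = 0.35914; ln C = (Σln z − k·Σln x)/n = -0.02549, so C = exp(-0.02549) = 0.97483.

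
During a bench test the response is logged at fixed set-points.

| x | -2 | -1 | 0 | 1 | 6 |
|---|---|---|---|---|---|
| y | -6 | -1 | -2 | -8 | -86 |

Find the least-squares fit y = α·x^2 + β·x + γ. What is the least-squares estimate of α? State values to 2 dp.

α = -1.90

Compute the Gram sums: Σx^2·x^2 = 1314, Σx^2·x = 208, Σx^2 = 42, Σx·x = 42, Σx = 4, Σ1 = 5.
For Aᵀy: Σx^2·y = -3129, Σx·y = -511, Σy = -103.
Normal equations: [[1314, 208, 42]; [208, 42, 4]; [42, 4, 5]]·[α, β, γ]ᵀ = [-3129, -511, -103]ᵀ.
Row-reducing yields α = -32719/17198, β = -42909/17198, γ = -22556/8599.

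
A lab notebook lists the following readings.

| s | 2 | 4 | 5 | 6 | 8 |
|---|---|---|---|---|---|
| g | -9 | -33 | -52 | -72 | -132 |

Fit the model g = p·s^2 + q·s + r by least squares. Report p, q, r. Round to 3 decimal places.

Compute the Gram sums: Σs^2·s^2 = 6289, Σs^2·s = 925, Σs^2 = 145, Σs·s = 145, Σs = 25, Σ1 = 5.
For Aᵀg: Σs^2·g = -12904, Σs·g = -1898, Σg = -298.
Normal equations: [[6289, 925, 145]; [925, 145, 25]; [145, 25, 5]]·[p, q, r]ᵀ = [-12904, -1898, -298]ᵀ.
Row-reducing yields p = -13/6, q = 19/15, r = -31/10.

p = -2.167, q = 1.267, r = -3.100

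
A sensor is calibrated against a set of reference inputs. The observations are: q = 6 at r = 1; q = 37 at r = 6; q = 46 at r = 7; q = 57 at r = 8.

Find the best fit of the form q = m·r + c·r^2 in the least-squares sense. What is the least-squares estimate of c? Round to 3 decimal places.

c = 0.380

With design matrix A, AᵀA = [[150, 1072]; [1072, 7794]] and Aᵀq = [1006, 7240]ᵀ.
Δ = 150·7794 − 1072² = 19916.
m = (1006·7794 − 1072·7240)/19916 = 19871/4979; c = (150·7240 − 1072·1006)/19916 = 1892/4979.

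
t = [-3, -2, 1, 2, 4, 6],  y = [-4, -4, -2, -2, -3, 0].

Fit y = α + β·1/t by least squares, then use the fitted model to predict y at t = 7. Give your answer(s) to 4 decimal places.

Normal-equation sums: Σ1 = 6, Σ1/t = 13/12, Σ1/t·1/t = 245/144.
And Σy = -15, Σ1/t·y = -5/12.
Normal equations: [[6, 13/12]; [13/12, 245/144]]·[α, β]ᵀ = [-15, -5/12]ᵀ.
Δ = 6·(245/144) − (13/12)² = 1301/144.
α = ((-15)·(245/144) − (13/12)·(-5/12))/(1301/144) = -3610/1301; β = (6·(-5/12) − (13/12)·(-15))/(1301/144) = 1980/1301.
At t = 7: ŷ = (-3610/1301)·(1) + (1980/1301)·(1/7) = -23290/9107.

ŷ = -2.5574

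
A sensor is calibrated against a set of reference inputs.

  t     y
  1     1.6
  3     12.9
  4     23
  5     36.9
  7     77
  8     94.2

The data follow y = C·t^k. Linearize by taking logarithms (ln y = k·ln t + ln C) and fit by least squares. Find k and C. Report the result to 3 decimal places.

k = 1.976, C = 1.546

Linearized form: ln y = k·ln t + ln C. From the 6 transformed points,
Σln t = 8.1197, Σ(ln t)² = 13.8297, Σln y = 18.6602, Σln t·ln y = 30.8679.
Equations: 13.8297·k + 8.1197·ln C = 30.8679;  8.1197·k + 6·ln C = 18.6602.
Δ = 13.8297·6 − (8.1197)² = 17.0487; k = (30.8679·6 − 8.1197·18.6602)/17.0487 = 1.97625, ln C = (13.8297·18.6602 − 8.1197·30.8679)/17.0487 = 0.43560, so C = exp(0.43560) = 1.54589.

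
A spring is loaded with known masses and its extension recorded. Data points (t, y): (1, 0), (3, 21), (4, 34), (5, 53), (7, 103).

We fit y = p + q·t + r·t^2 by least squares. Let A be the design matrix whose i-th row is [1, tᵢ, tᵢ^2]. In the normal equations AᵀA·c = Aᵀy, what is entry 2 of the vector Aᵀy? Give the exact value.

Entry 2 ↔ basis t, so (Aᵀy)_{2} = Σᵢ (t)·yᵢ = (1)·(0) + (3)·(21) + (4)·(34) + (5)·(53) + (7)·(103) = 1185.

1185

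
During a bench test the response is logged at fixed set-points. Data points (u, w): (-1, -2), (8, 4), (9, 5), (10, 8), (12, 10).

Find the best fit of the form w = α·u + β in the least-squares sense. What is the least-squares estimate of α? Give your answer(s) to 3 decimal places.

α = 0.879

The normal system MᵀM·[α, β]ᵀ = Mᵀw is [[390, 38]; [38, 5]]·[α, β]ᵀ = [279, 25]ᵀ.
det = 390·5 − 38² = 506.
α = (279·5 − 38·25)/506 = 445/506; β = (390·25 − 38·279)/506 = -426/253.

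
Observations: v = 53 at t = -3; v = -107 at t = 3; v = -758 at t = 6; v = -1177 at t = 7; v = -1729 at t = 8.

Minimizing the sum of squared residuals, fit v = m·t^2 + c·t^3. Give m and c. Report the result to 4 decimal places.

m = -3.0736, c = -2.9930

Forming XᵀX = [[7955, 57351]; [57351, 427907]] and Xᵀv = [-196103, -1457007]ᵀ gives XᵀX·[m, c]ᵀ = Xᵀv.
Eliminating c: 427907·(row 1) − 57351·(row 2) gives 114862984·m = 427907·(-196103) − 57351·(-1457007) = -353037964, so m = -88259491/28715746.
Then c = ((-1457007) − 57351·(-88259491/28715746))/427907 = -85946883/28715746.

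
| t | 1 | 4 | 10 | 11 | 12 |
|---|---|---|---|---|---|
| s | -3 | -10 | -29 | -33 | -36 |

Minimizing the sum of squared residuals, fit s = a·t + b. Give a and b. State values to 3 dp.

a = -3.052, b = 0.991

XᵀX·[a, b]ᵀ = Xᵀs reads: 382·a + 38·b = -1128;  38·a + 5·b = -111.
Determinant 382·5 − 38² = 466.
a = ((-1128)·5 − 38·(-111))/466 = -711/233; b = (382·(-111) − 38·(-1128))/466 = 231/233.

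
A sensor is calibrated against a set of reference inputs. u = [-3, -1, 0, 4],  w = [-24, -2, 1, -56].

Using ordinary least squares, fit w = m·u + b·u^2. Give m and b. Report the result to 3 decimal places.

m = -1.414, b = -3.145

Compute the Gram sums: Σu·u = 26, Σu·u^2 = 36, Σu^2·u^2 = 338.
Moment sums: Σu·w = -150, Σu^2·w = -1114.
So MᵀM·[m, b]ᵀ = Mᵀw: [[26, 36]; [36, 338]]·[m, b]ᵀ = [-150, -1114]ᵀ.
Determinant 26·338 − 36² = 7492.
m = ((-150)·338 − 36·(-1114))/7492 = -2649/1873; b = (26·(-1114) − 36·(-150))/7492 = -5891/1873.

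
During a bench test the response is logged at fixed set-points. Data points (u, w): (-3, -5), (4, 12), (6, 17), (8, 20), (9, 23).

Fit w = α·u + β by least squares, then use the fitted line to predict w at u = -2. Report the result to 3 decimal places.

ŵ = -2.357

XᵀX·[α, β]ᵀ = Xᵀw reads: 206·α + 24·β = 532;  24·α + 5·β = 67.
det = 206·5 − 24² = 454.
α = (532·5 − 24·67)/454 = 526/227; β = (206·67 − 24·532)/454 = 517/227.
At u = -2: ŵ = (526/227)·(-2) + (517/227)·(1) = -535/227.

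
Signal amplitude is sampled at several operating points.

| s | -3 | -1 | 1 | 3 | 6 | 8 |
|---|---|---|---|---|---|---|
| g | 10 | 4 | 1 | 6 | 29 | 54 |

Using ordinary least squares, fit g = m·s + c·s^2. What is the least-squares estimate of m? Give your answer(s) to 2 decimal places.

m = -0.74

Entries of XᵀX: Σs·s = 120, Σs·s^2 = 728, Σs^2·s^2 = 5556.
Right-hand side: Σs·g = 591, Σs^2·g = 4649.
XᵀX·[m, c]ᵀ = Xᵀg becomes [[120, 728]; [728, 5556]]·[m, c]ᵀ = [591, 4649]ᵀ.
Eliminating c: 5556·(row 1) − 728·(row 2) gives 136736·m = 5556·591 − 728·4649 = -100876, so m = -25219/34184.
Then c = (4649 − 728·(-25219/34184))/5556 = 7977/8546.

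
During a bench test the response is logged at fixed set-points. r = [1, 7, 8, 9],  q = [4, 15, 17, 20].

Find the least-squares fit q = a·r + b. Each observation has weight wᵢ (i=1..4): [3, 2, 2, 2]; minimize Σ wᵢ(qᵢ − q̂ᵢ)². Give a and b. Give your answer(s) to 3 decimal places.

Normal-equation sums: Σwᵢ·r·r = 391, Σwᵢ·r = 51, Σwᵢ·1 = 9.
And Σwᵢ·r·q = 854, Σwᵢ·q = 116.
det = 391·9 − 51² = 918.
a = (854·9 − 51·116)/918 = 295/153; b = (391·116 − 51·854)/918 = 53/27.

a = 1.928, b = 1.963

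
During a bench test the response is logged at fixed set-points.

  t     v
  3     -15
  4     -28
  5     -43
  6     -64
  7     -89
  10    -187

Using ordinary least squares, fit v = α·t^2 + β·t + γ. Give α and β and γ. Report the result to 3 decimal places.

α = -2.060, β = 2.228, γ = -3.302

XᵀX·[α, β, γ]ᵀ = Xᵀv reads: 14659·α + 1775·β + 235·γ = -27023;  1775·α + 235·β + 35·γ = -3249;  235·α + 35·β + 6·γ = -426.
Solving the 3×3 system (Gaussian elimination) gives α = -5983/2904, β = 32347/14520, γ = -799/242.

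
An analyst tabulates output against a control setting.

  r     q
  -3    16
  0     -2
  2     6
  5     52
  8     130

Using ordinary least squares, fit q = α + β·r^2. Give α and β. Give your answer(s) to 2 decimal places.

MᵀM·[α, β]ᵀ = Mᵀq reads: 5·α + 102·β = 202;  102·α + 4818·β = 9788.
(Σ1 = 5, Σr^2 = 102, Σr^2·r^2 = 4818, Σq = 202, Σr^2·q = 9788.)
Eliminating β: 4818·(row 1) − 102·(row 2) gives 13686·α = 4818·202 − 102·9788 = -25140, so α = -4190/2281.
Then β = (9788 − 102·(-4190/2281))/4818 = 14168/6843.

α = -1.84, β = 2.07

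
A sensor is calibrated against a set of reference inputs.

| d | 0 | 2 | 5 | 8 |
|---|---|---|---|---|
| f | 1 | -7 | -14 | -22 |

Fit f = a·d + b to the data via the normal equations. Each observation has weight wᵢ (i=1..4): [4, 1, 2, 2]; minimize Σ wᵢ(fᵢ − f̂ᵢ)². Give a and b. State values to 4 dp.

a = -2.8735, b = 0.6066

Sums needed: Σwᵢ·d·d = 182, Σwᵢ·d = 28, Σwᵢ·1 = 9.
Right-hand side: Σwᵢ·d·f = -506, Σwᵢ·f = -75.
Eliminating b: 9·(row 1) − 28·(row 2) gives 854·a = 9·(-506) − 28·(-75) = -2454, so a = -1227/427.
Then b = ((-75) − 28·(-1227/427))/9 = 37/61.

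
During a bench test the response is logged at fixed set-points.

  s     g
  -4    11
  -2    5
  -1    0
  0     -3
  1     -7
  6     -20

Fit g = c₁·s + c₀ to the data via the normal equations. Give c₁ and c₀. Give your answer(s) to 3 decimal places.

c₁ = -3.121, c₀ = -2.333

The normal system MᵀM·[c₁, c₀]ᵀ = Mᵀg is [[58, 0]; [0, 6]]·[c₁, c₀]ᵀ = [-181, -14]ᵀ.
Δ = 58·6 − 0² = 348.
c₁ = ((-181)·6 − 0·(-14))/348 = -181/58; c₀ = (58·(-14) − 0·(-181))/348 = -7/3.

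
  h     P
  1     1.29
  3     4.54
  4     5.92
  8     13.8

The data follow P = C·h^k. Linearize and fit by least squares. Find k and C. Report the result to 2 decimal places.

Taking logs, ln P = k·ln h + ln C, so regress ln P on ln h.
Sums: Σln h = 4.5643, Σ(ln h)² = 7.4528, Σln P = 6.1706, Σln h·ln P = 9.5853.
Normal system: [[7.4528, 4.5643]; [4.5643, 4]]·[k, ln C]ᵀ = [9.5853, 6.1706]ᵀ.
Solving (det = 8.9781): k = 1.13347, ln C = 0.24925, so C = exp(0.24925) = 1.28307.

k = 1.13, C = 1.28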